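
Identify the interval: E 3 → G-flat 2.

Descending from E3 to Gb2 is the same interval as ascending Gb2 to E3.
G to E spans six letter names (G-A-B-C-D-E), so the interval is some kind of sixth.
A major sixth would be 9 semitones; Gb2 to E3 is 10, one semitone wider, so the interval is augmented.

augmented sixth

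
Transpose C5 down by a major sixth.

Six letter names down from C: E.
Moving 9 semitones down from C5 (the size of a major sixth) reaches Eb4.

Eb4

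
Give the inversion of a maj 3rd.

The rule of nine gives the new number: 9 − 3 = 6, so a third becomes a sixth.
Quality inverts too: major becomes minor. That makes the inversion a minor sixth.

minor sixth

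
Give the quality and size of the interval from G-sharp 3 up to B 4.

minor tenth

G to B spans three letter names (G-A-B), plus an octave, so the interval is some kind of tenth.
G#3 to B4 is 15 semitones, a half step short of the major tenth (16), so this is minor.
(Equivalently, a compound minor third: a minor third plus an octave.)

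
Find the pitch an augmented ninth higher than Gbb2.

Ab3

The ninth's letter: G up two letter names plus an octave → A.
Moving 15 semitones up from Gbb2 (the size of an augmented ninth) reaches Ab3.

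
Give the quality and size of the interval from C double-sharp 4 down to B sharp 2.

major ninth

Descending from C##4 to B#2 is the same interval as ascending B#2 to C##4.
B to C spans two letter names (B-C), plus an octave: a ninth.
B#2 to C##4 is 14 semitones, matching the major ninth exactly, so the quality is major.
(Equivalently, a compound major second: a major second plus an octave.)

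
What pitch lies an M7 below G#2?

A1

The seventh takes the letter from G down to A.
A major seventh is 11 semitones; 11 semitones down from G#2 gives A1.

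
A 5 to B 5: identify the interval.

A to B spans two letter names (A-B) — that makes it a second of some quality.
A5 to B5 is 2 semitones, matching the major second exactly, so the quality is major.

major 2nd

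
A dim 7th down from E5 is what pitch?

The seventh takes the letter from E down to F.
A diminished seventh spans 9 semitones, so from E5 the target pitch is F##4.

F##4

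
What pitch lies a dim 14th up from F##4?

E6

Seven letters up from F (plus an octave) reaches E.
Moving 21 semitones up from F##4 (the size of a diminished fourteenth) reaches E6.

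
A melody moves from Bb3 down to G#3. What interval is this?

Descending from Bb3 to G#3 is the same interval as ascending G#3 to Bb3.
G to B spans three letter names (G-A-B) — that makes it a third of some quality.
G#3 to Bb3 spans 2 semitones — two semitones narrower than the major third (4) — giving a diminished third.

diminished third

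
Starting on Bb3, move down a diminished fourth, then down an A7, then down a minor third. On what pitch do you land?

Eb2

Down a diminished fourth from Bb3: F#3 (4 semitones down).
Down an augmented seventh from F#3: Gb2 (12 semitones down).
Gb2 down a minor third → Eb2 (3 semitones).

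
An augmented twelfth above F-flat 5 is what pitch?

The twelfth's letter: F up five letter names plus an octave → C.
An augmented twelfth spans 20 semitones, so from Fb5 the target pitch is C7.

C 7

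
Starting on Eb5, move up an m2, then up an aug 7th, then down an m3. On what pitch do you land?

A minor second up from Eb5 is Fb5.
Up an augmented seventh from Fb5: E6 (12 semitones up).
E6 down a minor third → C#6 (3 semitones).

C#6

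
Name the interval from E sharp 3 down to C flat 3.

Descending from E#3 to Cb3 is the same interval as ascending Cb3 to E#3.
C to E spans three letter names (C-D-E) — that makes it a third of some quality.
The major third is 4 semitones; here we have 6, two semitones wider: doubly augmented.

doubly augmented 3rd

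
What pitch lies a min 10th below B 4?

G sharp 3

Counting three letter names plus an octave down from B lands on G.
A minor tenth is 15 semitones; 15 semitones down from B4 gives G#3.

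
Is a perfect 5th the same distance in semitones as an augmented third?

No

A perfect fifth is 7 semitones but an augmented third is 5 semitones — different sizes.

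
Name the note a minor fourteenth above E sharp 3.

Seven letters up from E (plus an octave) reaches D.
A minor fourteenth is 22 semitones; 22 semitones up from E#3 gives D#5.

D sharp 5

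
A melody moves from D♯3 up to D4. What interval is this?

D to D is the same letter name, plus an octave: an octave.
D#3 to D4 spans 11 semitones — one semitone narrower than the perfect octave (12) — giving a diminished octave.

d8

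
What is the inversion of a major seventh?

Inverted interval numbers add to nine, so a seventh pairs with a second (7 + 2 = 9).
Quality inverts too: major becomes minor. That makes the inversion a minor second.

m2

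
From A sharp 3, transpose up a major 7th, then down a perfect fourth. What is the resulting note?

D double-sharp 4

A major seventh up from A#3 is G##4.
G##4 down a perfect fourth → D##4 (5 semitones).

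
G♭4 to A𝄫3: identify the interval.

major 7th

Descending from Gb4 to Abb3 is the same interval as ascending Abb3 to Gb4.
A to G spans seven letter names (A-B-C-D-E-F-G), so the interval is some kind of seventh.
The major seventh spans 11 semitones, and Abb3 to Gb4 is exactly 11 semitones — so this is a major seventh.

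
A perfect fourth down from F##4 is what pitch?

Four letter names down from F: C.
A perfect fourth is 5 semitones; 5 semitones down from F##4 gives C##4.

C##4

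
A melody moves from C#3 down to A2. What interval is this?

Descending from C#3 to A2 is the same interval as ascending A2 to C#3.
A to C spans three letter names (A-B-C): a third.
The major third spans 4 semitones, and A2 to C#3 is exactly 4 semitones — so this is a major third.

major 3rd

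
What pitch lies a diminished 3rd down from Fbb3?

Db3

The third takes the letter from F down to D.
A diminished third spans 2 semitones, so from Fbb3 the target pitch is Db3.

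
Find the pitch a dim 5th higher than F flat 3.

Five letter names up from F: C.
A diminished fifth spans 6 semitones, so from Fb3 the target pitch is Cbb4.

C double-flat 4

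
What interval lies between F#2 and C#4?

F to C spans five letter names (F-G-A-B-C), plus an octave, so the interval is some kind of twelfth.
F#2 to C#4 is 19 semitones, matching the perfect twelfth exactly, so the quality is perfect.
(Equivalently, a compound perfect fifth: a perfect fifth plus an octave.)

perfect 12th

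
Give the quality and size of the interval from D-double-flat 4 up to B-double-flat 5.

D to B spans six letter names (D-E-F-G-A-B), plus an octave, so the interval is some kind of thirteenth.
Counting semitones, Dbb4→Bbb5 is 21, which is the major thirteenth.
(Equivalently, a compound major sixth: a major sixth plus an octave.)

M13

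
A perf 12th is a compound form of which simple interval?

perfect 5th

Take out an octave (7 from the number): 12 − 7 = 5.
So a perfect twelfth is an octave plus a perfect fifth. The quality is unchanged.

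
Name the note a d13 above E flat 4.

C double-flat 6

The thirteenth's letter: E up six letter names plus an octave → C.
A diminished thirteenth is 19 semitones; 19 semitones up from Eb4 gives Cbb6.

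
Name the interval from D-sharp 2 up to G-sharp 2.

perfect fourth

D to G spans four letter names (D-E-F-G) — that makes it a fourth of some quality.
D#2 to G#2 is 5 semitones, matching the perfect fourth exactly, so the quality is perfect.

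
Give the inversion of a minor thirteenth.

major third

First reduce the compound minor thirteenth to its simple form, a minor sixth.
The rule of nine gives the new number: 9 − 6 = 3, so a sixth becomes a third.
And minor becomes major under inversion, so we get a major third.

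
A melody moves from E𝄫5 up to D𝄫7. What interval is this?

minor 14th

E to D spans seven letter names (E-F-G-A-B-C-D), plus an octave, so the interval is some kind of fourteenth.
Ebb5 to Dbb7 is 22 semitones, a half step short of the major fourteenth (23), so this is minor.
(Equivalently, a compound minor seventh: a minor seventh plus an octave.)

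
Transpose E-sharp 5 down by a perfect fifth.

A-sharp 4

Counting five letter names down from E lands on A.
Moving 7 semitones down from E#5 (the size of a perfect fifth) reaches A#4.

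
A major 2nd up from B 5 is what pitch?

C sharp 6

Two letter names up from B: C.
Moving 2 semitones up from B5 (the size of a major second) reaches C#6.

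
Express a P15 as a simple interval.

Take out an octave (7 from the number): 15 − 7 = 8.
Quality carries through unchanged, so the simple form is a perfect octave.

perfect octave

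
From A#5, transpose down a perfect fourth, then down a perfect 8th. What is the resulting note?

E#4

Down a perfect fourth from A#5: E#5 (5 semitones down).
Down a perfect octave from E#5: E#4 (12 semitones down).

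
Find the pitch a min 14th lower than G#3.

Seven letters down from G (plus an octave) reaches A.
A minor fourteenth is 22 semitones; 22 semitones down from G#3 gives A#1.

A#1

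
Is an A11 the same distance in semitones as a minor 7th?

No

An augmented eleventh is 18 semitones but a minor seventh is 10 semitones — different sizes.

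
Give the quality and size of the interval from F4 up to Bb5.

P11

F to B spans four letter names (F-G-A-B), plus an octave, so the interval is some kind of eleventh.
The perfect eleventh spans 17 semitones, and F4 to Bb5 is exactly 17 semitones — so this is a perfect eleventh.
(Equivalently, a compound perfect fourth: a perfect fourth plus an octave.)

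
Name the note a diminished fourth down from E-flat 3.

B 2

Counting four letter names down from E lands on B.
A diminished fourth is 4 semitones; 4 semitones down from Eb3 gives B2.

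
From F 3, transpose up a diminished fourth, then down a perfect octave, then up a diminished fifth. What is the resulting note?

A diminished fourth up from F3 is Bbb3.
Bbb3 down a perfect octave → Bbb2 (12 semitones).
Up a diminished fifth from Bbb2: Fbb3 (6 semitones up).

F double-flat 3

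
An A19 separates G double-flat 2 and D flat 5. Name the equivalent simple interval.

Take out 2 octaves (14 from the number): 19 − 14 = 5.
That makes an augmented nineteenth a compound augmented fifth — 2 octaves plus an augmented fifth.

augmented 5th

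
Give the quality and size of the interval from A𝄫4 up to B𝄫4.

major second

A to B spans two letter names (A-B) — that makes it a second of some quality.
Abb4 to Bbb4 is 2 semitones, matching the major second exactly, so the quality is major.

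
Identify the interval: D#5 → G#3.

perfect 12th

Descending from D#5 to G#3 is the same interval as ascending G#3 to D#5.
G to D spans five letter names (G-A-B-C-D), plus an octave — that makes it a twelfth of some quality.
Counting semitones, G#3→D#5 is 19, which is the perfect twelfth.
(Equivalently, a compound perfect fifth: a perfect fifth plus an octave.)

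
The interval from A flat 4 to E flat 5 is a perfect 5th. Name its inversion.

Interval numbers invert to sum to nine: 5 + 4 = 9, so a fifth inverts to a fourth.
Quality inverts too: perfect stays perfect. That makes the inversion a perfect fourth.

perfect fourth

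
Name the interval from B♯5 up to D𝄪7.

major tenth

B to D spans three letter names (B-C-D), plus an octave — that makes it a tenth of some quality.
The major tenth spans 16 semitones, and B#5 to D##7 is exactly 16 semitones — so this is a major tenth.
(Equivalently, a compound major third: a major third plus an octave.)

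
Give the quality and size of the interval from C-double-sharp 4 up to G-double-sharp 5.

perfect twelfth

C to G spans five letter names (C-D-E-F-G), plus an octave — that makes it a twelfth of some quality.
Counting semitones, C##4→G##5 is 19, which is the perfect twelfth.
(Equivalently, a compound perfect fifth: a perfect fifth plus an octave.)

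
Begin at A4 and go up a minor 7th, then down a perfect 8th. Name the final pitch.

G4

Up a minor seventh from A4: G5 (10 semitones up).
G5 down a perfect octave → G4 (12 semitones).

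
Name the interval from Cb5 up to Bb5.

major 7th

C to B spans seven letter names (C-D-E-F-G-A-B) — that makes it a seventh of some quality.
Cb5 to Bb5 is 11 semitones, matching the major seventh exactly, so the quality is major.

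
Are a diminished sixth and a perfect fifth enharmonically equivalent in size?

Yes

Both span 7 semitones: a diminished sixth and a perfect fifth are the same chromatic distance.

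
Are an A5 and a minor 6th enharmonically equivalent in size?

An augmented fifth = 8 semitones = a minor sixth; enharmonically equal.

Yes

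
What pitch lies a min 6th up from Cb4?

Six letter names up from C: A.
A minor sixth spans 8 semitones, so from Cb4 the target pitch is Abb4.

Abb4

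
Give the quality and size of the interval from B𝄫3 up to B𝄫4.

B to B is the same letter name, plus an octave: an octave.
Bbb3 to Bbb4 is 12 semitones, matching the perfect octave exactly, so the quality is perfect.

P8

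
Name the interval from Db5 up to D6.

augmented octave

D to D is the same letter name, plus an octave, so the interval is some kind of octave.
Db5 to D6 spans 13 semitones — one semitone wider than the perfect octave (12) — giving an augmented octave.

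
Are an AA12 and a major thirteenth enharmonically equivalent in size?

Both span 21 semitones: a doubly augmented twelfth and a major thirteenth are the same chromatic distance.

Yes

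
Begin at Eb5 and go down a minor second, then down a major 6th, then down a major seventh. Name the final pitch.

Eb5 down a minor second → D5 (1 semitone).
A major sixth down from D5 is F4.
Down a major seventh from F4: Gb3 (11 semitones down).

Gb3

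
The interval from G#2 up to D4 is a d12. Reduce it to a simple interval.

Subtracting seven from the interval number removes an octave: 12 − 7 = 5.
So a diminished twelfth is an octave plus a diminished fifth. The quality is unchanged.

d5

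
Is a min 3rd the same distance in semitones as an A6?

No

A minor third spans 3 semitones; an augmented sixth spans 10 semitones. They differ by 7.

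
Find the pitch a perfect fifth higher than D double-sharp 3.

A double-sharp 3

The fifth takes the letter from D up to A.
Moving 7 semitones up from D##3 (the size of a perfect fifth) reaches A##3.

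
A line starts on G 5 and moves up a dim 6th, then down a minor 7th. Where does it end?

F flat 5

Up a diminished sixth from G5: Ebb6 (7 semitones up).
A minor seventh down from Ebb6 is Fb5.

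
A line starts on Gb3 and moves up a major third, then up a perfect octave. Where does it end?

Up a major third from Gb3: Bb3 (4 semitones up).
Bb3 up a perfect octave → Bb4 (12 semitones).

Bb4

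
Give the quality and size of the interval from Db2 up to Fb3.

D to F spans three letter names (D-E-F), plus an octave — that makes it a tenth of some quality.
At 15 semitones, Db2→Fb3 falls one short of a major tenth: minor.
(Equivalently, a compound minor third: a minor third plus an octave.)

minor 10th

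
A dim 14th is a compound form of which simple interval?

diminished 7th

Subtracting seven from the interval number removes an octave: 14 − 7 = 7.
That makes a diminished fourteenth a compound diminished seventh — an octave plus a diminished seventh.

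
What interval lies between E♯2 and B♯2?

E to B spans five letter names (E-F-G-A-B), so the interval is some kind of fifth.
E#2 to B#2 is 7 semitones, matching the perfect fifth exactly, so the quality is perfect.

P5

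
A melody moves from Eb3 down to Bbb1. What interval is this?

augmented eleventh

Descending from Eb3 to Bbb1 is the same interval as ascending Bbb1 to Eb3.
B to E spans four letter names (B-C-D-E), plus an octave — that makes it an eleventh of some quality.
A perfect eleventh would be 17 semitones; Bbb1 to Eb3 is 18, one semitone wider, so the interval is augmented.
(Equivalently, a compound augmented fourth: an augmented fourth plus an octave.)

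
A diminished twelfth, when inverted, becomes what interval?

First reduce the compound diminished twelfth to its simple form, a diminished fifth.
Inverted interval numbers add to nine, so a fifth pairs with a fourth (5 + 4 = 9).
The quality also flips — diminished becomes augmented — giving an augmented fourth.

A4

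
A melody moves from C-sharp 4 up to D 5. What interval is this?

C to D spans two letter names (C-D), plus an octave — that makes it a ninth of some quality.
At 13 semitones, C#4→D5 falls one short of a major ninth: minor.
(Equivalently, a compound minor second: a minor second plus an octave.)

minor ninth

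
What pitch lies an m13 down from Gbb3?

Bbb1

Six letters down from G (plus an octave) reaches B.
A minor thirteenth spans 20 semitones, so from Gbb3 the target pitch is Bbb1.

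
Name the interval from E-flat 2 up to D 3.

E to D spans seven letter names (E-F-G-A-B-C-D), so the interval is some kind of seventh.
Counting semitones, Eb2→D3 is 11, which is the major seventh.

M7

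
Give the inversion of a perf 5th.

P4

The rule of nine gives the new number: 9 − 5 = 4, so a fifth becomes a fourth.
And perfect stays perfect under inversion, so we get a perfect fourth.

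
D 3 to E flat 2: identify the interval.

Descending from D3 to Eb2 is the same interval as ascending Eb2 to D3.
E to D spans seven letter names (E-F-G-A-B-C-D) — that makes it a seventh of some quality.
Eb2 to D3 is 11 semitones, matching the major seventh exactly, so the quality is major.

M7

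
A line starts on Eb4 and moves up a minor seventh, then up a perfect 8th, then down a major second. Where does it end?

Up a minor seventh from Eb4: Db5 (10 semitones up).
Db5 up a perfect octave → Db6 (12 semitones).
Down a major second from Db6: Cb6 (2 semitones down).

Cb6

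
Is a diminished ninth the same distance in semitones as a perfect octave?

A diminished ninth = 12 semitones = a perfect octave; enharmonically equal.

Yes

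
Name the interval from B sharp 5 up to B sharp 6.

P8

B to B is the same letter name, plus an octave: an octave.
The perfect octave spans 12 semitones, and B#5 to B#6 is exactly 12 semitones — so this is a perfect octave.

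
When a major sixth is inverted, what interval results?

minor third

Interval numbers invert to sum to nine: 6 + 3 = 9, so a sixth inverts to a third.
And major becomes minor under inversion, so we get a minor third.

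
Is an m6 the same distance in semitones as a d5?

A minor sixth spans 8 semitones; a diminished fifth spans 6 semitones. They differ by 2.

No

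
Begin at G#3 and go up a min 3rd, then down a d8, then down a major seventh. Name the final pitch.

C#2

Up a minor third from G#3: B3 (3 semitones up).
A diminished octave down from B3 is B#2.
Down a major seventh from B#2: C#2 (11 semitones down).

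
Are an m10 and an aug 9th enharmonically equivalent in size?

A minor tenth spans 15 semitones, and an augmented ninth also spans 15 semitones — they're enharmonic.

Yes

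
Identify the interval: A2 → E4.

A to E spans five letter names (A-B-C-D-E), plus an octave, so the interval is some kind of twelfth.
A2 to E4 is 19 semitones, matching the perfect twelfth exactly, so the quality is perfect.
(Equivalently, a compound perfect fifth: a perfect fifth plus an octave.)

perfect 12th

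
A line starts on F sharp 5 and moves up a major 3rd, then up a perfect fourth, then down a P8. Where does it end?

A major third up from F#5 is A#5.
A perfect fourth up from A#5 is D#6.
A perfect octave down from D#6 is D#5.

D sharp 5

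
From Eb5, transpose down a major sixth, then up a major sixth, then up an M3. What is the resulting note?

Down a major sixth from Eb5: Gb4 (9 semitones down).
A major sixth up from Gb4 is Eb5.
Up a major third from Eb5: G5 (4 semitones up).

G5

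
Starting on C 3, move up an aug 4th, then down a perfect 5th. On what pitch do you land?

B 2

An augmented fourth up from C3 is F#3.
A perfect fifth down from F#3 is B2.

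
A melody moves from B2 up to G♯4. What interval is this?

major thirteenth

B to G spans six letter names (B-C-D-E-F-G), plus an octave, so the interval is some kind of thirteenth.
The major thirteenth spans 21 semitones, and B2 to G#4 is exactly 21 semitones — so this is a major thirteenth.
(Equivalently, a compound major sixth: a major sixth plus an octave.)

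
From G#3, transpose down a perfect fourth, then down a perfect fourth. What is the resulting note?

A#2

A perfect fourth down from G#3 is D#3.
A perfect fourth down from D#3 is A#2.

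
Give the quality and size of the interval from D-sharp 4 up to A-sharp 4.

perfect 5th

D to A spans five letter names (D-E-F-G-A) — that makes it a fifth of some quality.
Counting semitones, D#4→A#4 is 7, which is the perfect fifth.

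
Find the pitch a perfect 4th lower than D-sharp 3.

A-sharp 2

Counting four letter names down from D lands on A.
A perfect fourth is 5 semitones; 5 semitones down from D#3 gives A#2.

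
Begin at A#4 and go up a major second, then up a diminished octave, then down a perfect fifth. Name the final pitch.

A major second up from A#4 is B#4.
B#4 up a diminished octave → B5 (11 semitones).
A perfect fifth down from B5 is E5.

E5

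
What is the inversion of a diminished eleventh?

A5

First reduce the compound diminished eleventh to its simple form, a diminished fourth.
The rule of nine gives the new number: 9 − 4 = 5, so a fourth becomes a fifth.
The quality also flips — diminished becomes augmented — giving an augmented fifth.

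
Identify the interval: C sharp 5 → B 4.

M2

Descending from C#5 to B4 is the same interval as ascending B4 to C#5.
B to C spans two letter names (B-C), so the interval is some kind of second.
The major second spans 2 semitones, and B4 to C#5 is exactly 2 semitones — so this is a major second.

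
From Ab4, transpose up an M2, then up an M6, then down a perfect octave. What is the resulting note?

Ab4 up a major second → Bb4 (2 semitones).
Bb4 up a major sixth → G5 (9 semitones).
A perfect octave down from G5 is G4.

G4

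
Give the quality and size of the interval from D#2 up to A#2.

P5

D to A spans five letter names (D-E-F-G-A): a fifth.
Counting semitones, D#2→A#2 is 7, which is the perfect fifth.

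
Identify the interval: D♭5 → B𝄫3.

major tenth

Descending from Db5 to Bbb3 is the same interval as ascending Bbb3 to Db5.
B to D spans three letter names (B-C-D), plus an octave, so the interval is some kind of tenth.
Bbb3 to Db5 is 16 semitones, matching the major tenth exactly, so the quality is major.
(Equivalently, a compound major third: a major third plus an octave.)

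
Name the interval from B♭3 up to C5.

B to C spans two letter names (B-C), plus an octave, so the interval is some kind of ninth.
Counting semitones, Bb3→C5 is 14, which is the major ninth.
(Equivalently, a compound major second: a major second plus an octave.)

major 9th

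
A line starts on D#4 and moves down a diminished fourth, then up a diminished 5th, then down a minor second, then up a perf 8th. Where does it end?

D#4 down a diminished fourth → A##3 (4 semitones).
A diminished fifth up from A##3 is E#4.
E#4 down a minor second → D##4 (1 semitone).
Up a perfect octave from D##4: D##5 (12 semitones up).

D##5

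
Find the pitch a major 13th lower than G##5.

Six letters down from G (plus an octave) reaches B.
A major thirteenth is 21 semitones; 21 semitones down from G##5 gives B#3.

B#3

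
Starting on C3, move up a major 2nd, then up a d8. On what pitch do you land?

Db4

C3 up a major second → D3 (2 semitones).
A diminished octave up from D3 is Db4.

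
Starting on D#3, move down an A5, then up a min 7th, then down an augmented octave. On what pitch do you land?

Down an augmented fifth from D#3: G2 (8 semitones down).
A minor seventh up from G2 is F3.
Down an augmented octave from F3: Fb2 (13 semitones down).

Fb2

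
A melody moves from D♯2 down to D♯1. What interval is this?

P8

Descending from D#2 to D#1 is the same interval as ascending D#1 to D#2.
D to D is the same letter name, plus an octave: an octave.
Counting semitones, D#1→D#2 is 12, which is the perfect octave.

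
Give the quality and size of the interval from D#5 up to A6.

D to A spans five letter names (D-E-F-G-A), plus an octave: a twelfth.
The perfect twelfth is 19 semitones; here we have 18, one semitone narrower: diminished.
(Equivalently, a compound diminished fifth: a diminished fifth plus an octave.)

diminished twelfth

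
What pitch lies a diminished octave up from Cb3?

Cbb4

For an octave the letter name doesn't change: still C, an octave up.
Moving 11 semitones up from Cb3 (the size of a diminished octave) reaches Cbb4.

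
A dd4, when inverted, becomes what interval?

doubly augmented 5th

Interval numbers invert to sum to nine: 4 + 5 = 9, so a fourth inverts to a fifth.
And doubly diminished becomes doubly augmented under inversion, so we get a doubly augmented fifth.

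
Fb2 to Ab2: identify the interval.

major 3rd

F to A spans three letter names (F-G-A): a third.
Counting semitones, Fb2→Ab2 is 4, which is the major third.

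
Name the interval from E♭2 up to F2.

E to F spans two letter names (E-F): a second.
Counting semitones, Eb2→F2 is 2, which is the major second.

major second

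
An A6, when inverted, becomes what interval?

Inverted interval numbers add to nine, so a sixth pairs with a third (6 + 3 = 9).
Quality inverts too: augmented becomes diminished. That makes the inversion a diminished third.

diminished 3rd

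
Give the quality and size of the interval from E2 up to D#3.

major seventh

E to D spans seven letter names (E-F-G-A-B-C-D): a seventh.
The major seventh spans 11 semitones, and E2 to D#3 is exactly 11 semitones — so this is a major seventh.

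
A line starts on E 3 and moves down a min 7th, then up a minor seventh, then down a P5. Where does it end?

A 2

A minor seventh down from E3 is F#2.
F#2 up a minor seventh → E3 (10 semitones).
A perfect fifth down from E3 is A2.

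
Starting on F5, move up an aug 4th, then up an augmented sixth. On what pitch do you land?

G##6

F5 up an augmented fourth → B5 (6 semitones).
An augmented sixth up from B5 is G##6.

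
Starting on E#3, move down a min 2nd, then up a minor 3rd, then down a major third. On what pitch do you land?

D#3

E#3 down a minor second → D##3 (1 semitone).
D##3 up a minor third → F##3 (3 semitones).
Down a major third from F##3: D#3 (4 semitones down).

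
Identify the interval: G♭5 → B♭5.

G to B spans three letter names (G-A-B), so the interval is some kind of third.
The major third spans 4 semitones, and Gb5 to Bb5 is exactly 4 semitones — so this is a major third.

major third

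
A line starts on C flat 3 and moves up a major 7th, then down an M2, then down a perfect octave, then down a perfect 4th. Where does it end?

Up a major seventh from Cb3: Bb3 (11 semitones up).
Down a major second from Bb3: Ab3 (2 semitones down).
Ab3 down a perfect octave → Ab2 (12 semitones).
A perfect fourth down from Ab2 is Eb2.

E flat 2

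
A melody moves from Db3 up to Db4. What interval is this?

perfect octave

D to D is the same letter name, plus an octave — that makes it an octave of some quality.
The perfect octave spans 12 semitones, and Db3 to Db4 is exactly 12 semitones — so this is a perfect octave.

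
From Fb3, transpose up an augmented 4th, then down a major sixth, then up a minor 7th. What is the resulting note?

Cb4

Fb3 up an augmented fourth → Bb3 (6 semitones).
Down a major sixth from Bb3: Db3 (9 semitones down).
A minor seventh up from Db3 is Cb4.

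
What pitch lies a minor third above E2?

Counting three letter names up from E lands on G.
A minor third is 3 semitones; 3 semitones up from E2 gives G2.

G2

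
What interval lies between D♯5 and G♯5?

D to G spans four letter names (D-E-F-G): a fourth.
Counting semitones, D#5→G#5 is 5, which is the perfect fourth.

P4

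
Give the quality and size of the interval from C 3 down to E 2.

Descending from C3 to E2 is the same interval as ascending E2 to C3.
E to C spans six letter names (E-F-G-A-B-C): a sixth.
E2 to C3 is 8 semitones, a half step short of the major sixth (9), so this is minor.

m6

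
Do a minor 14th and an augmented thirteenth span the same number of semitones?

Yes

A minor fourteenth spans 22 semitones, and an augmented thirteenth also spans 22 semitones — they're enharmonic.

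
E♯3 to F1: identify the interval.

Descending from E#3 to F1 is the same interval as ascending F1 to E#3.
F to E spans seven letter names (F-G-A-B-C-D-E), plus an octave: a fourteenth.
The major fourteenth is 23 semitones; here we have 24, one semitone wider: augmented.
(Equivalently, a compound augmented seventh: an augmented seventh plus an octave.)

augmented fourteenth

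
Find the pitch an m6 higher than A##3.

F##4

Counting six letter names up from A lands on F.
A minor sixth is 8 semitones; 8 semitones up from A##3 gives F##4.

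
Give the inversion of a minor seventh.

The rule of nine gives the new number: 9 − 7 = 2, so a seventh becomes a second.
And minor becomes major under inversion, so we get a major second.

major second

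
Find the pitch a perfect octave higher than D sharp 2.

D sharp 3

For an octave the letter name doesn't change: still D, an octave up.
A perfect octave is 12 semitones; 12 semitones up from D#2 gives D#3.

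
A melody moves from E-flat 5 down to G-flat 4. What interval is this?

M6

Descending from Eb5 to Gb4 is the same interval as ascending Gb4 to Eb5.
G to E spans six letter names (G-A-B-C-D-E) — that makes it a sixth of some quality.
The major sixth spans 9 semitones, and Gb4 to Eb5 is exactly 9 semitones — so this is a major sixth.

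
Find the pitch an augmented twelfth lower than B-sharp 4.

E 3

Five letters down from B (plus an octave) reaches E.
An augmented twelfth is 20 semitones; 20 semitones down from B#4 gives E3.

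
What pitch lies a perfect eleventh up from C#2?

F#3

Four letters up from C (plus an octave) reaches F.
Moving 17 semitones up from C#2 (the size of a perfect eleventh) reaches F#3.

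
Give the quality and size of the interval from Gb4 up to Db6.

G to D spans five letter names (G-A-B-C-D), plus an octave, so the interval is some kind of twelfth.
The perfect twelfth spans 19 semitones, and Gb4 to Db6 is exactly 19 semitones — so this is a perfect twelfth.
(Equivalently, a compound perfect fifth: a perfect fifth plus an octave.)

perfect twelfth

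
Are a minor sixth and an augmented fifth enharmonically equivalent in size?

Yes

Both span 8 semitones: a minor sixth and an augmented fifth are the same chromatic distance.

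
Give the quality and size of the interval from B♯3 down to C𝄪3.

minor 7th

Descending from B#3 to C##3 is the same interval as ascending C##3 to B#3.
C to B spans seven letter names (C-D-E-F-G-A-B), so the interval is some kind of seventh.
At 10 semitones, C##3→B#3 falls one short of a major seventh: minor.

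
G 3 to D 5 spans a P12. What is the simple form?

Take out an octave (7 from the number): 12 − 7 = 5.
So a perfect twelfth is an octave plus a perfect fifth. The quality is unchanged.

perfect 5th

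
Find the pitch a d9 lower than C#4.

The ninth's letter: C down two letter names plus an octave → B.
A diminished ninth is 12 semitones; 12 semitones down from C#4 gives B##2.

B##2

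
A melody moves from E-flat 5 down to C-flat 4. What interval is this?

Descending from Eb5 to Cb4 is the same interval as ascending Cb4 to Eb5.
C to E spans three letter names (C-D-E), plus an octave — that makes it a tenth of some quality.
Cb4 to Eb5 is 16 semitones, matching the major tenth exactly, so the quality is major.
(Equivalently, a compound major third: a major third plus an octave.)

major tenth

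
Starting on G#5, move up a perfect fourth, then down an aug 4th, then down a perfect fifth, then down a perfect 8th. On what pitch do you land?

C4

G#5 up a perfect fourth → C#6 (5 semitones).
C#6 down an augmented fourth → G5 (6 semitones).
G5 down a perfect fifth → C5 (7 semitones).
A perfect octave down from C5 is C4.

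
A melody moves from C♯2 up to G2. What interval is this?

C to G spans five letter names (C-D-E-F-G) — that makes it a fifth of some quality.
The perfect fifth is 7 semitones; here we have 6, one semitone narrower: diminished.

diminished fifth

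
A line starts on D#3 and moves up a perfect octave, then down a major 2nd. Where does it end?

C#4

D#3 up a perfect octave → D#4 (12 semitones).
Down a major second from D#4: C#4 (2 semitones down).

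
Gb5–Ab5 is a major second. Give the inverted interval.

m7

The rule of nine gives the new number: 9 − 2 = 7, so a second becomes a seventh.
And major becomes minor under inversion, so we get a minor seventh.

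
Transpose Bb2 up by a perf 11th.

Counting four letter names plus an octave up from B lands on E.
Moving 17 semitones up from Bb2 (the size of a perfect eleventh) reaches Eb4.

Eb4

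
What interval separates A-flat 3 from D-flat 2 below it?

Descending from Ab3 to Db2 is the same interval as ascending Db2 to Ab3.
D to A spans five letter names (D-E-F-G-A), plus an octave, so the interval is some kind of twelfth.
The perfect twelfth spans 19 semitones, and Db2 to Ab3 is exactly 19 semitones — so this is a perfect twelfth.
(Equivalently, a compound perfect fifth: a perfect fifth plus an octave.)

perfect 12th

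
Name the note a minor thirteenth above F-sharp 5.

D 7

Counting six letter names plus an octave up from F lands on D.
A minor thirteenth is 20 semitones; 20 semitones up from F#5 gives D7.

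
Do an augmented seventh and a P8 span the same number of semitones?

An augmented seventh = 12 semitones = a perfect octave; enharmonically equal.

Yes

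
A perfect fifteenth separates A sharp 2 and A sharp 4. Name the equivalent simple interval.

Subtracting seven from the interval number removes an octave: 15 − 7 = 8.
That makes a perfect fifteenth a compound perfect octave — an octave plus a perfect octave.

perfect 8th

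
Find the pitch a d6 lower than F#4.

A##3

Six letter names down from F: A.
A diminished sixth is 7 semitones; 7 semitones down from F#4 gives A##3.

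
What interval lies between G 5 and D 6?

perfect fifth

G to D spans five letter names (G-A-B-C-D) — that makes it a fifth of some quality.
G5 to D6 is 7 semitones, matching the perfect fifth exactly, so the quality is perfect.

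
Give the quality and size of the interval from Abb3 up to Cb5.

A to C spans three letter names (A-B-C), plus an octave: a tenth.
Abb3 to Cb5 is 16 semitones, matching the major tenth exactly, so the quality is major.
(Equivalently, a compound major third: a major third plus an octave.)

major tenth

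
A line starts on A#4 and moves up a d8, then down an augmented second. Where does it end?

Gb5

Up a diminished octave from A#4: A5 (11 semitones up).
Down an augmented second from A5: Gb5 (3 semitones down).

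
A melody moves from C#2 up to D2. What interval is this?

minor 2nd

C to D spans two letter names (C-D) — that makes it a second of some quality.
C#2 to D2 is 1 semitone, a half step short of the major second (2), so this is minor.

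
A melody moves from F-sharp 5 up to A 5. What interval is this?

m3

F to A spans three letter names (F-G-A): a third.
At 3 semitones, F#5→A5 falls one short of a major third: minor.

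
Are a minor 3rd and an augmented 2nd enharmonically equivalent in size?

A minor third = 3 semitones = an augmented second; enharmonically equal.

Yes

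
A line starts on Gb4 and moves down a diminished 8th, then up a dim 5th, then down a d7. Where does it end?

Down a diminished octave from Gb4: G3 (11 semitones down).
G3 up a diminished fifth → Db4 (6 semitones).
A diminished seventh down from Db4 is E3.

E3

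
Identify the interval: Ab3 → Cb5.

minor tenth

A to C spans three letter names (A-B-C), plus an octave, so the interval is some kind of tenth.
Ab3 to Cb5 is 15 semitones, a half step short of the major tenth (16), so this is minor.
(Equivalently, a compound minor third: a minor third plus an octave.)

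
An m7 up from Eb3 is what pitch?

Db4

The seventh takes the letter from E up to D.
Moving 10 semitones up from Eb3 (the size of a minor seventh) reaches Db4.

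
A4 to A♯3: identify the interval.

diminished octave

Descending from A4 to A#3 is the same interval as ascending A#3 to A4.
A to A is the same letter name, plus an octave, so the interval is some kind of octave.
A#3 to A4 spans 11 semitones — one semitone narrower than the perfect octave (12) — giving a diminished octave.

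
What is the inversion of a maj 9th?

minor 7th

First reduce the compound major ninth to its simple form, a major second.
Inverted interval numbers add to nine, so a second pairs with a seventh (2 + 7 = 9).
Quality inverts too: major becomes minor. That makes the inversion a minor seventh.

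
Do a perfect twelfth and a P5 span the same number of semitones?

A perfect twelfth spans 19 semitones; a perfect fifth spans 7 semitones. They differ by 12.

No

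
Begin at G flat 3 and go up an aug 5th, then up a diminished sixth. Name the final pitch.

B double-flat 4

An augmented fifth up from Gb3 is D4.
D4 up a diminished sixth → Bbb4 (7 semitones).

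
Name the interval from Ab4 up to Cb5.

minor third

A to C spans three letter names (A-B-C): a third.
At 3 semitones, Ab4→Cb5 falls one short of a major third: minor.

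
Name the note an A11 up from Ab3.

Four letters up from A (plus an octave) reaches D.
An augmented eleventh spans 18 semitones, so from Ab3 the target pitch is D5.

D5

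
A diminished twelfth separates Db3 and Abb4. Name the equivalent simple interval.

Take out an octave (7 from the number): 12 − 7 = 5.
So a diminished twelfth is an octave plus a diminished fifth. The quality is unchanged.

d5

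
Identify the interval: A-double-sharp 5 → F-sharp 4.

Descending from A##5 to F#4 is the same interval as ascending F#4 to A##5.
F to A spans three letter names (F-G-A), plus an octave: a tenth.
F#4 to A##5 spans 17 semitones — one semitone wider than the major tenth (16) — giving an augmented tenth.
(Equivalently, a compound augmented third: an augmented third plus an octave.)

augmented tenth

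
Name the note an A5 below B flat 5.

E double-flat 5

Counting five letter names down from B lands on E.
Moving 8 semitones down from Bb5 (the size of an augmented fifth) reaches Ebb5.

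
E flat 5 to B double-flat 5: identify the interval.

E to B spans five letter names (E-F-G-A-B) — that makes it a fifth of some quality.
Eb5 to Bbb5 spans 6 semitones — one semitone narrower than the perfect fifth (7) — giving a diminished fifth.

diminished fifth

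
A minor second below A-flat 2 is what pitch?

G 2

Counting two letter names down from A lands on G.
Moving 1 semitone down from Ab2 (the size of a minor second) reaches G2.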